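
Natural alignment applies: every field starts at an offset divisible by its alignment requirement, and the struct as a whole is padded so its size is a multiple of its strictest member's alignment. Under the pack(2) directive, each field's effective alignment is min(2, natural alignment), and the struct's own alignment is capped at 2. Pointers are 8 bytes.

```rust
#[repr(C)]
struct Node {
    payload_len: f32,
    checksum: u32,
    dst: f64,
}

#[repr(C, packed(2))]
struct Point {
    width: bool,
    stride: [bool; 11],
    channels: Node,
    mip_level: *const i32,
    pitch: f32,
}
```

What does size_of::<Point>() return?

40 bytes

Node: 0..4  payload_len  (4B, 4-aligned); 4..8  checksum  (4B, 4-aligned); 8..16  dst  (8B, 8-aligned); sizeof = 16, alignof = 8
0..1  width  (1B, 1-aligned)
1..12  stride  (11B, 1-aligned)
12..28  channels  (16B, 2-aligned)
28..36  mip_level  (8B, 2-aligned)
36..40  pitch  (4B, 2-aligned)
sizeof = 40, alignof = 2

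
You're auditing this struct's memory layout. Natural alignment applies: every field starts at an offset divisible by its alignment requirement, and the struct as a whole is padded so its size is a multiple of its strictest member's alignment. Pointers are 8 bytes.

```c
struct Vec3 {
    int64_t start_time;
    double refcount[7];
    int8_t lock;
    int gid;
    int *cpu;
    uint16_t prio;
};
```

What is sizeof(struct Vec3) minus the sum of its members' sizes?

start_time at 0 (size 8, align 8) → ends 8
refcount at 8 (size 56, align 8) → ends 64
lock at 64 (size 1, align 1) → ends 65
pad 3 to align 4 for gid
gid at 68 (size 4, align 4) → ends 72
cpu at 72 (size 8, align 8) → ends 80
prio at 80 (size 2, align 2) → ends 82
tail pad 6 to reach multiple of 8
total 88 bytes, alignment 8
data bytes 79, size 88 → padding 9

9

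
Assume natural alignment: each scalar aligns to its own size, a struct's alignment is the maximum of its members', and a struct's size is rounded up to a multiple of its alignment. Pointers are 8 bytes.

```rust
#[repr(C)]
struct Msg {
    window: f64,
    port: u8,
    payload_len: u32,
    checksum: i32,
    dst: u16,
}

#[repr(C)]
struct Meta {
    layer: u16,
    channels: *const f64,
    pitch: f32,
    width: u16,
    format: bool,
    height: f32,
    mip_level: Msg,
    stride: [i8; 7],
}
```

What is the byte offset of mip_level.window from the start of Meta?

32

Msg: window at 0 (size 8, align 8) → ends 8; port at 8 (size 1, align 1) → ends 9; pad 3 to align 4 for payload_len; payload_len at 12 (size 4, align 4) → ends 16; checksum at 16 (size 4, align 4) → ends 20; dst at 20 (size 2, align 2) → ends 22; tail pad 2 to reach multiple of 8; total 24 bytes, alignment 8
layer at 0 (size 2, align 2) → ends 2
pad 6 to align 8 for channels
channels at 8 (size 8, align 8) → ends 16
pitch at 16 (size 4, align 4) → ends 20
width at 20 (size 2, align 2) → ends 22
format at 22 (size 1, align 1) → ends 23
pad 1 to align 4 for height
height at 24 (size 4, align 4) → ends 28
pad 4 to align 8 for mip_level
mip_level at 32 (size 24, align 8) → ends 56
within Msg: window at 0
32 + 0 = 32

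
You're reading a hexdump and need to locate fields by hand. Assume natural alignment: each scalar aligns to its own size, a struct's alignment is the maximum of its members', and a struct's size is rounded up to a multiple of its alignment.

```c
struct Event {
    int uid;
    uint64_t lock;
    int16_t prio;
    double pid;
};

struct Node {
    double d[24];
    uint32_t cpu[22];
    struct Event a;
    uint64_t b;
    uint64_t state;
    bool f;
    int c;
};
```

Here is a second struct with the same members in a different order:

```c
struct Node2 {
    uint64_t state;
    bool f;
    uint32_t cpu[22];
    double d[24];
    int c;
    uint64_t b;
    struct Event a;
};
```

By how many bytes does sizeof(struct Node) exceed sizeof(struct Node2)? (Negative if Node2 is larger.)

Event: uid at 0 (size 4, align 4) → ends 4; pad 4 to align 8 for lock; lock at 8 (size 8, align 8) → ends 16; prio at 16 (size 2, align 2) → ends 18; pad 6 to align 8 for pid; pid at 24 (size 8, align 8) → ends 32; total 32 bytes, alignment 8
d at 0 (size 192, align 8) → ends 192
cpu at 192 (size 88, align 4) → ends 280
a at 280 (size 32, align 8) → ends 312
b at 312 (size 8, align 8) → ends 320
state at 320 (size 8, align 8) → ends 328
f at 328 (size 1, align 1) → ends 329
pad 3 to align 4 for c
c at 332 (size 4, align 4) → ends 336
total 336 bytes, alignment 8
— Node2 —
state at 0 (size 8, align 8) → ends 8
f at 8 (size 1, align 1) → ends 9
pad 3 to align 4 for cpu
cpu at 12 (size 88, align 4) → ends 100
pad 4 to align 8 for d
d at 104 (size 192, align 8) → ends 296
c at 296 (size 4, align 4) → ends 300
pad 4 to align 8 for b
b at 304 (size 8, align 8) → ends 312
a at 312 (size 32, align 8) → ends 344
total 344 bytes, alignment 8
336 − 344 = -8

-8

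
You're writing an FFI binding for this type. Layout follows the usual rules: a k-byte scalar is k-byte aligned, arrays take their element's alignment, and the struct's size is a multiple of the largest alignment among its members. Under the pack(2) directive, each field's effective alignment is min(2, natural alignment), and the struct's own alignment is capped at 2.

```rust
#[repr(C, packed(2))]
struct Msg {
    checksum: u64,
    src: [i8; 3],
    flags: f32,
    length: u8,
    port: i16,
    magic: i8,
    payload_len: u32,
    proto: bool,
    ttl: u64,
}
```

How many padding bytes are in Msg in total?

4

checksum at 0 (size 8, align 2) → ends 8
src at 8 (size 3, align 1) → ends 11
pad 1 to align 2 for flags
flags at 12 (size 4, align 2) → ends 16
length at 16 (size 1, align 1) → ends 17
pad 1 to align 2 for port
port at 18 (size 2, align 2) → ends 20
magic at 20 (size 1, align 1) → ends 21
pad 1 to align 2 for payload_len
payload_len at 22 (size 4, align 2) → ends 26
proto at 26 (size 1, align 1) → ends 27
pad 1 to align 2 for ttl
ttl at 28 (size 8, align 2) → ends 36
total 36 bytes, alignment 2
data bytes 32, size 36 → padding 4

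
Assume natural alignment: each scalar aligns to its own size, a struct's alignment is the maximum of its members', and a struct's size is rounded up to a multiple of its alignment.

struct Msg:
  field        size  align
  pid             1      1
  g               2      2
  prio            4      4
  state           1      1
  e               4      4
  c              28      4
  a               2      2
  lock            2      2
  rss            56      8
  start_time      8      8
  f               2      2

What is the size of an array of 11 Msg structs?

1320

pid at 0 (size 1, align 1) → ends 1
pad 1 to align 2 for g
g at 2 (size 2, align 2) → ends 4
prio at 4 (size 4, align 4) → ends 8
state at 8 (size 1, align 1) → ends 9
pad 3 to align 4 for e
e at 12 (size 4, align 4) → ends 16
c at 16 (size 28, align 4) → ends 44
a at 44 (size 2, align 2) → ends 46
lock at 46 (size 2, align 2) → ends 48
rss at 48 (size 56, align 8) → ends 104
start_time at 104 (size 8, align 8) → ends 112
f at 112 (size 2, align 2) → ends 114
tail pad 6 to reach multiple of 8
total 120 bytes, alignment 8
array of 11: 11 × 120 = 1320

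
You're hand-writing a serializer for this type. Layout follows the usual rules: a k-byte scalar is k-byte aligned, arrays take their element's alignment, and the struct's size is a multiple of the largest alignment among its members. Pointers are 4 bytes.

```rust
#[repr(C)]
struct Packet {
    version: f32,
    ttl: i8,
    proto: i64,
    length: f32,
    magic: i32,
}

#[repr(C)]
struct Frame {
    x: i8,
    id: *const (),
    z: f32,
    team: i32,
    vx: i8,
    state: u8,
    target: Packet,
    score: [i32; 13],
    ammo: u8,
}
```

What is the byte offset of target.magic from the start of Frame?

Packet: 0..4  version  (4B, 4-aligned); 4..5  ttl  (1B, 1-aligned); 5..8  -- padding (3B); 8..16  proto  (8B, 8-aligned); 16..20  length  (4B, 4-aligned); 20..24  magic  (4B, 4-aligned); sizeof = 24, alignof = 8
0..1  x  (1B, 1-aligned)
1..4  -- padding (3B)
4..8  id  (4B, 4-aligned)
8..12  z  (4B, 4-aligned)
12..16  team  (4B, 4-aligned)
16..17  vx  (1B, 1-aligned)
17..18  state  (1B, 1-aligned)
18..24  -- padding (6B)
24..48  target  (24B, 8-aligned)
within Packet: magic at 20
24 + 20 = 44

44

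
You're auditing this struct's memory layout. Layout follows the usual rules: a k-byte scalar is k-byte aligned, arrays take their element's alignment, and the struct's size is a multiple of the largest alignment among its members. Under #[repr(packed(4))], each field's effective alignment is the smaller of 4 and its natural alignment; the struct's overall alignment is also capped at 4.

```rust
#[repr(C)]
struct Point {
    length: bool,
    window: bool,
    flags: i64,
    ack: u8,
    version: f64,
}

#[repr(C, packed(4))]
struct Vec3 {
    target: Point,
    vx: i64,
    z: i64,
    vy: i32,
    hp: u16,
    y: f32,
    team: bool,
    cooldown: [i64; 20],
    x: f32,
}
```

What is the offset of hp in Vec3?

52

Point: length at 0 (size 1, align 1) → ends 1; window at 1 (size 1, align 1) → ends 2; pad 6 to align 8 for flags; flags at 8 (size 8, align 8) → ends 16; ack at 16 (size 1, align 1) → ends 17; pad 7 to align 8 for version; version at 24 (size 8, align 8) → ends 32; total 32 bytes, alignment 8
target at 0 (size 32, align 4) → ends 32
vx at 32 (size 8, align 4) → ends 40
z at 40 (size 8, align 4) → ends 48
vy at 48 (size 4, align 4) → ends 52
hp at 52 (size 2, align 2) → ends 54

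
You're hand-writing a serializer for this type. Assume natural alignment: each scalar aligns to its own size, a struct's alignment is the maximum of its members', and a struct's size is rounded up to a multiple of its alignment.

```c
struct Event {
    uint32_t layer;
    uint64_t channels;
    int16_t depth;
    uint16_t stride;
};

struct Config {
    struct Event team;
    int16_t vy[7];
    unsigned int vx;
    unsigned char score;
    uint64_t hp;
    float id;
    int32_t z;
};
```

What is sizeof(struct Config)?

Event: @0: layer [4B, align 4] → 4; +4 pad (align 8); @8: channels [8B, align 8] → 16; @16: depth [2B, align 2] → 18; @18: stride [2B, align 2] → 20; +4 tail pad (align 8); size 24, align 8
@0: team [24B, align 8] → 24
@24: vy [14B, align 2] → 38
+2 pad (align 4)
@40: vx [4B, align 4] → 44
@44: score [1B, align 1] → 45
+3 pad (align 8)
@48: hp [8B, align 8] → 56
@56: id [4B, align 4] → 60
@60: z [4B, align 4] → 64
size 64, align 8

64 bytes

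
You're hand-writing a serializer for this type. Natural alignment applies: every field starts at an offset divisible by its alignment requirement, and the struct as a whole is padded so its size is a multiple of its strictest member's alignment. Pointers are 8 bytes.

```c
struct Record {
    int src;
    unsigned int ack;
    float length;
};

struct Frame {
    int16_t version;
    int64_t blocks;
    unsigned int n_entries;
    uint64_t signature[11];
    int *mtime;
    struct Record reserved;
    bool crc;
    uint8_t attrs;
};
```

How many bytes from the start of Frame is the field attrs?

133

Record: 0..4  src  (4B, 4-aligned); 4..8  ack  (4B, 4-aligned); 8..12  length  (4B, 4-aligned); sizeof = 12, alignof = 4
0..2  version  (2B, 2-aligned)
2..8  -- padding (6B)
8..16  blocks  (8B, 8-aligned)
16..20  n_entries  (4B, 4-aligned)
20..24  -- padding (4B)
24..112  signature  (88B, 8-aligned)
112..120  mtime  (8B, 8-aligned)
120..132  reserved  (12B, 4-aligned)
132..133  crc  (1B, 1-aligned)
133..134  attrs  (1B, 1-aligned)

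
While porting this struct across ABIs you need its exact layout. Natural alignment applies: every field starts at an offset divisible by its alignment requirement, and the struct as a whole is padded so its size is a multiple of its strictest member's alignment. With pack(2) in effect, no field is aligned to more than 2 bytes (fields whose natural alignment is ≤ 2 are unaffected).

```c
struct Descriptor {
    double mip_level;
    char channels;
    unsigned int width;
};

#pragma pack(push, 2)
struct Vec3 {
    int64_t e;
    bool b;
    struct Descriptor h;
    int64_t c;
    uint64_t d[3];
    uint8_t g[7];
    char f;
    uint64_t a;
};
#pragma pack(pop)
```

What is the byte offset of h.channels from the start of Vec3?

18

Descriptor: @0: mip_level [8B, align 8] → 8; @8: channels [1B, align 1] → 9; +3 pad (align 4); @12: width [4B, align 4] → 16; size 16, align 8
@0: e [8B, align 2] → 8
@8: b [1B, align 1] → 9
+1 pad (align 2)
@10: h [16B, align 2] → 26
within Descriptor: channels at 8
10 + 8 = 18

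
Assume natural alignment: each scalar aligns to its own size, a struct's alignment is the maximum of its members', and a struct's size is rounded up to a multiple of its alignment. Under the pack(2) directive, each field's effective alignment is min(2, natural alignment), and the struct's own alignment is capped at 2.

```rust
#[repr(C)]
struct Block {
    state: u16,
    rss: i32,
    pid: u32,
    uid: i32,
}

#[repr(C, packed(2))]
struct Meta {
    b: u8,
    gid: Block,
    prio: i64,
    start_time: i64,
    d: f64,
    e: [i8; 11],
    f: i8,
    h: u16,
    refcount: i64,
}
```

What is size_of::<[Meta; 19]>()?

Block: 0..2  state  (2B, 2-aligned); 2..4  -- padding (2B); 4..8  rss  (4B, 4-aligned); 8..12  pid  (4B, 4-aligned); 12..16  uid  (4B, 4-aligned); sizeof = 16, alignof = 4
0..1  b  (1B, 1-aligned)
1..2  -- padding (1B)
2..18  gid  (16B, 2-aligned)
18..26  prio  (8B, 2-aligned)
26..34  start_time  (8B, 2-aligned)
34..42  d  (8B, 2-aligned)
42..53  e  (11B, 1-aligned)
53..54  f  (1B, 1-aligned)
54..56  h  (2B, 2-aligned)
56..64  refcount  (8B, 2-aligned)
sizeof = 64, alignof = 2
array of 19: 19 × 64 = 1216

1216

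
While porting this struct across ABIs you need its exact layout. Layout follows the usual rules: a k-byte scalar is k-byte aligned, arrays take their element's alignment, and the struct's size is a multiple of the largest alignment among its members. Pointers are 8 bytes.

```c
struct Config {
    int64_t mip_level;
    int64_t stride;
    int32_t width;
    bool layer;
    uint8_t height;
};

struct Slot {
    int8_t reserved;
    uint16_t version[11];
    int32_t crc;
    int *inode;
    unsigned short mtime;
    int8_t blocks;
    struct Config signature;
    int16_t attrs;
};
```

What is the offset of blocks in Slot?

Config: 0..8  mip_level  (8B, 8-aligned); 8..16  stride  (8B, 8-aligned); 16..20  width  (4B, 4-aligned); 20..21  layer  (1B, 1-aligned); 21..22  height  (1B, 1-aligned); 22..24  -- tail padding (2B); sizeof = 24, alignof = 8
0..1  reserved  (1B, 1-aligned)
1..2  -- padding (1B)
2..24  version  (22B, 2-aligned)
24..28  crc  (4B, 4-aligned)
28..32  -- padding (4B)
32..40  inode  (8B, 8-aligned)
40..42  mtime  (2B, 2-aligned)
42..43  blocks  (1B, 1-aligned)

42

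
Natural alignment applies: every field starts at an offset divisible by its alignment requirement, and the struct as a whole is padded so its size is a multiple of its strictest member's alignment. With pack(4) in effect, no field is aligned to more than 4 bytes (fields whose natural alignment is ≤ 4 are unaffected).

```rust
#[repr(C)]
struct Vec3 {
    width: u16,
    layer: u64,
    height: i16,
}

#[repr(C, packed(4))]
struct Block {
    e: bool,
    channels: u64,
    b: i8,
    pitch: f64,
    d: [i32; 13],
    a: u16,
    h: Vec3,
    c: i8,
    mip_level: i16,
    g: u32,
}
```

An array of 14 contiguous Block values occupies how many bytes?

Vec3: width at 0 (size 2, align 2) → ends 2; pad 6 to align 8 for layer; layer at 8 (size 8, align 8) → ends 16; height at 16 (size 2, align 2) → ends 18; tail pad 6 to reach multiple of 8; total 24 bytes, alignment 8
e at 0 (size 1, align 1) → ends 1
pad 3 to align 4 for channels
channels at 4 (size 8, align 4) → ends 12
b at 12 (size 1, align 1) → ends 13
pad 3 to align 4 for pitch
pitch at 16 (size 8, align 4) → ends 24
d at 24 (size 52, align 4) → ends 76
a at 76 (size 2, align 2) → ends 78
pad 2 to align 4 for h
h at 80 (size 24, align 4) → ends 104
c at 104 (size 1, align 1) → ends 105
pad 1 to align 2 for mip_level
mip_level at 106 (size 2, align 2) → ends 108
g at 108 (size 4, align 4) → ends 112
total 112 bytes, alignment 4
array of 14: 14 × 112 = 1568

1568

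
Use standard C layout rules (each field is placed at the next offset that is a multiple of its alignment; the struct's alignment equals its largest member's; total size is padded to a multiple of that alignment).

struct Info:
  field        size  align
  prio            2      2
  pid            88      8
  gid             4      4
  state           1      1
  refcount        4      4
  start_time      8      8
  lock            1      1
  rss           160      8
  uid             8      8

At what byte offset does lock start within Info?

@0: prio [2B, align 2] → 2
+6 pad (align 8)
@8: pid [88B, align 8] → 96
@96: gid [4B, align 4] → 100
@100: state [1B, align 1] → 101
+3 pad (align 4)
@104: refcount [4B, align 4] → 108
+4 pad (align 8)
@112: start_time [8B, align 8] → 120
@120: lock [1B, align 1] → 121

120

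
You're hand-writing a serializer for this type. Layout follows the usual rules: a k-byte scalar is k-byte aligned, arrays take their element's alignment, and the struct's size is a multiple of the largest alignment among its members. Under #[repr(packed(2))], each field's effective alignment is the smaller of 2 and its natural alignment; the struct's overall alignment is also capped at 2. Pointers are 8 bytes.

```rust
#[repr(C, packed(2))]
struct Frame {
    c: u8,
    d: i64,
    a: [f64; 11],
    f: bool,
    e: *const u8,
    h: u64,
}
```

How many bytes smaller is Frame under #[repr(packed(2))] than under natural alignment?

natural layout:
  @0: c [1B, align 1] → 1
  +7 pad (align 8)
  @8: d [8B, align 8] → 16
  @16: a [88B, align 8] → 104
  @104: f [1B, align 1] → 105
  +7 pad (align 8)
  @112: e [8B, align 8] → 120
  @120: h [8B, align 8] → 128
  size 128, align 8
packed(2) layout:
  @0: c [1B, align 1] → 1
  +1 pad (align 2)
  @2: d [8B, align 2] → 10
  @10: a [88B, align 2] → 98
  @98: f [1B, align 1] → 99
  +1 pad (align 2)
  @100: e [8B, align 2] → 108
  @108: h [8B, align 2] → 116
  size 116, align 2
128 − 116 = 12

12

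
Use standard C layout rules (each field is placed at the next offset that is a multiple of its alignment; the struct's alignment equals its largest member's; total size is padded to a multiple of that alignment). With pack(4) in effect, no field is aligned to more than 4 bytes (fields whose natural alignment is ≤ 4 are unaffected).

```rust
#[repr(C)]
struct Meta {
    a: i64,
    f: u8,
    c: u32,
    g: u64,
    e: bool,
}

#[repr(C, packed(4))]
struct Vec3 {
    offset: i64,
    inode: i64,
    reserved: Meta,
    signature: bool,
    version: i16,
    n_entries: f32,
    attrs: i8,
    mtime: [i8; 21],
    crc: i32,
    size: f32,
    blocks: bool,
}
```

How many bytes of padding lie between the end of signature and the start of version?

1

Meta: @0: a [8B, align 8] → 8; @8: f [1B, align 1] → 9; +3 pad (align 4); @12: c [4B, align 4] → 16; @16: g [8B, align 8] → 24; @24: e [1B, align 1] → 25; +7 tail pad (align 8); size 32, align 8
@0: offset [8B, align 4] → 8
@8: inode [8B, align 4] → 16
@16: reserved [32B, align 4] → 48
@48: signature [1B, align 1] → 49
+1 pad (align 2)
@50: version [2B, align 2] → 52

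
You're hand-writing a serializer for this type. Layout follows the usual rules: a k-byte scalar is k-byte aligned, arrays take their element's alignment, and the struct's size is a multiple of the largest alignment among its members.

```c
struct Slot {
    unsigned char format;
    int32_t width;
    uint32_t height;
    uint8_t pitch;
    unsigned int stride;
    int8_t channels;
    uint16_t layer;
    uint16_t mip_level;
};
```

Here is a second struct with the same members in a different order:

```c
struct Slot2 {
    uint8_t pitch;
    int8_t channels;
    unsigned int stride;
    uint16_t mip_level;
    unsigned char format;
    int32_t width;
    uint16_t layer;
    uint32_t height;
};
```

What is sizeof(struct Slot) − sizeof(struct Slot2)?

0..1  format  (1B, 1-aligned)
1..4  -- padding (3B)
4..8  width  (4B, 4-aligned)
8..12  height  (4B, 4-aligned)
12..13  pitch  (1B, 1-aligned)
13..16  -- padding (3B)
16..20  stride  (4B, 4-aligned)
20..21  channels  (1B, 1-aligned)
21..22  -- padding (1B)
22..24  layer  (2B, 2-aligned)
24..26  mip_level  (2B, 2-aligned)
26..28  -- tail padding (2B)
sizeof = 28, alignof = 4
— Slot2 —
0..1  pitch  (1B, 1-aligned)
1..2  channels  (1B, 1-aligned)
2..4  -- padding (2B)
4..8  stride  (4B, 4-aligned)
8..10  mip_level  (2B, 2-aligned)
10..11  format  (1B, 1-aligned)
11..12  -- padding (1B)
12..16  width  (4B, 4-aligned)
16..18  layer  (2B, 2-aligned)
18..20  -- padding (2B)
20..24  height  (4B, 4-aligned)
sizeof = 24, alignof = 4
28 − 24 = 4

4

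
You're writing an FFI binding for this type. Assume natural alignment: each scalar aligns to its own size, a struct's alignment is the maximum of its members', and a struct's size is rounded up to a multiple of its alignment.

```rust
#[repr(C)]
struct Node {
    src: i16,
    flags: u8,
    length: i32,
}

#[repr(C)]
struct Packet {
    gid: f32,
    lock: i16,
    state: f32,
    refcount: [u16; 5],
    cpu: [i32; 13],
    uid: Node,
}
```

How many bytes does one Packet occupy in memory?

84

Node: 0..2  src  (2B, 2-aligned); 2..3  flags  (1B, 1-aligned); 3..4  -- padding (1B); 4..8  length  (4B, 4-aligned); sizeof = 8, alignof = 4
0..4  gid  (4B, 4-aligned)
4..6  lock  (2B, 2-aligned)
6..8  -- padding (2B)
8..12  state  (4B, 4-aligned)
12..22  refcount  (10B, 2-aligned)
22..24  -- padding (2B)
24..76  cpu  (52B, 4-aligned)
76..84  uid  (8B, 4-aligned)
sizeof = 84, alignof = 4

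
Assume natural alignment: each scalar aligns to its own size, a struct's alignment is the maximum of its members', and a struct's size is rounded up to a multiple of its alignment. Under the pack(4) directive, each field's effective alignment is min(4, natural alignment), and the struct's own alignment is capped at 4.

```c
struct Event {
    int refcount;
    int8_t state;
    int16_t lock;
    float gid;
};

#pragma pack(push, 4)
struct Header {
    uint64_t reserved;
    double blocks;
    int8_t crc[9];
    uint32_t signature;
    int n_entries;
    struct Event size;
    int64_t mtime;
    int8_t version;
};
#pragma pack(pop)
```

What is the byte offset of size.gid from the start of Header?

Event: 0..4  refcount  (4B, 4-aligned); 4..5  state  (1B, 1-aligned); 5..6  -- padding (1B); 6..8  lock  (2B, 2-aligned); 8..12  gid  (4B, 4-aligned); sizeof = 12, alignof = 4
0..8  reserved  (8B, 4-aligned)
8..16  blocks  (8B, 4-aligned)
16..25  crc  (9B, 1-aligned)
25..28  -- padding (3B)
28..32  signature  (4B, 4-aligned)
32..36  n_entries  (4B, 4-aligned)
36..48  size  (12B, 4-aligned)
within Event: gid at 8
36 + 8 = 44

44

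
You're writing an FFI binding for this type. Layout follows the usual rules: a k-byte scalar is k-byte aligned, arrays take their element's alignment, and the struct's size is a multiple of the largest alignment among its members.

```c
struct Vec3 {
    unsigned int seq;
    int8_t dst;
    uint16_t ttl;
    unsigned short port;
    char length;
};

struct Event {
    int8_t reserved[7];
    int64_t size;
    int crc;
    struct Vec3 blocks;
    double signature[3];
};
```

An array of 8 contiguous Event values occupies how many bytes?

448

Vec3: seq at 0 (size 4, align 4) → ends 4; dst at 4 (size 1, align 1) → ends 5; pad 1 to align 2 for ttl; ttl at 6 (size 2, align 2) → ends 8; port at 8 (size 2, align 2) → ends 10; length at 10 (size 1, align 1) → ends 11; tail pad 1 to reach multiple of 4; total 12 bytes, alignment 4
reserved at 0 (size 7, align 1) → ends 7
pad 1 to align 8 for size
size at 8 (size 8, align 8) → ends 16
crc at 16 (size 4, align 4) → ends 20
blocks at 20 (size 12, align 4) → ends 32
signature at 32 (size 24, align 8) → ends 56
total 56 bytes, alignment 8
array of 8: 8 × 56 = 448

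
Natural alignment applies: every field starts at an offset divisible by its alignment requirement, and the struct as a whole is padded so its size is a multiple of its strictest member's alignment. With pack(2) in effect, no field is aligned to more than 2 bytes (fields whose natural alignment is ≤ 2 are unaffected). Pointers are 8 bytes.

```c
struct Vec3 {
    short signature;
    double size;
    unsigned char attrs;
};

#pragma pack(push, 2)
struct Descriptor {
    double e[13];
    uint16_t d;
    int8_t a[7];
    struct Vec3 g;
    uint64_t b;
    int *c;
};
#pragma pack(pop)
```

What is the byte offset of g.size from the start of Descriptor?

122

Vec3: @0: signature [2B, align 2] → 2; +6 pad (align 8); @8: size [8B, align 8] → 16; @16: attrs [1B, align 1] → 17; +7 tail pad (align 8); size 24, align 8
@0: e [104B, align 2] → 104
@104: d [2B, align 2] → 106
@106: a [7B, align 1] → 113
+1 pad (align 2)
@114: g [24B, align 2] → 138
within Vec3: size at 8
114 + 8 = 122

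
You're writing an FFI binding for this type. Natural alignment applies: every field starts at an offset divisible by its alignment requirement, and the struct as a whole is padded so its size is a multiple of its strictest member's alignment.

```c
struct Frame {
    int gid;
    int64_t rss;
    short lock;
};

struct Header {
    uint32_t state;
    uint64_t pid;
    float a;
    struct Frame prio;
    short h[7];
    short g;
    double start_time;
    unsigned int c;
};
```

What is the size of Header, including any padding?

80 bytes

Frame: gid at 0 (size 4, align 4) → ends 4; pad 4 to align 8 for rss; rss at 8 (size 8, align 8) → ends 16; lock at 16 (size 2, align 2) → ends 18; tail pad 6 to reach multiple of 8; total 24 bytes, alignment 8
state at 0 (size 4, align 4) → ends 4
pad 4 to align 8 for pid
pid at 8 (size 8, align 8) → ends 16
a at 16 (size 4, align 4) → ends 20
pad 4 to align 8 for prio
prio at 24 (size 24, align 8) → ends 48
h at 48 (size 14, align 2) → ends 62
g at 62 (size 2, align 2) → ends 64
start_time at 64 (size 8, align 8) → ends 72
c at 72 (size 4, align 4) → ends 76
tail pad 4 to reach multiple of 8
total 80 bytes, alignment 8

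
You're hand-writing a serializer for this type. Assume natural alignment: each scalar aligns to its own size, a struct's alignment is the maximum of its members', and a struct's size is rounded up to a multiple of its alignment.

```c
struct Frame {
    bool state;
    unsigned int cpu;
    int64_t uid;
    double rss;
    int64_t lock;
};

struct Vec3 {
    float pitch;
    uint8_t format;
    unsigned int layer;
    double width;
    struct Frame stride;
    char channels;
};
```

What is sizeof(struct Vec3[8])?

Frame: 0..1  state  (1B, 1-aligned); 1..4  -- padding (3B); 4..8  cpu  (4B, 4-aligned); 8..16  uid  (8B, 8-aligned); 16..24  rss  (8B, 8-aligned); 24..32  lock  (8B, 8-aligned); sizeof = 32, alignof = 8
0..4  pitch  (4B, 4-aligned)
4..5  format  (1B, 1-aligned)
5..8  -- padding (3B)
8..12  layer  (4B, 4-aligned)
12..16  -- padding (4B)
16..24  width  (8B, 8-aligned)
24..56  stride  (32B, 8-aligned)
56..57  channels  (1B, 1-aligned)
57..64  -- tail padding (7B)
sizeof = 64, alignof = 8
array of 8: 8 × 64 = 512

512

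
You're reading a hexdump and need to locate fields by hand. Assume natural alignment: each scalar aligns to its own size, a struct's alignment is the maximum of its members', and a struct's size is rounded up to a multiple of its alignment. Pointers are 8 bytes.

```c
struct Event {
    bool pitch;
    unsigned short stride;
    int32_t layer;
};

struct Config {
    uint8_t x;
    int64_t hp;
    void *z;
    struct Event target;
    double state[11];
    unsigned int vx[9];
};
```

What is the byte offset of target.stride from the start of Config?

26

Event: @0: pitch [1B, align 1] → 1; +1 pad (align 2); @2: stride [2B, align 2] → 4; @4: layer [4B, align 4] → 8; size 8, align 4
@0: x [1B, align 1] → 1
+7 pad (align 8)
@8: hp [8B, align 8] → 16
@16: z [8B, align 8] → 24
@24: target [8B, align 4] → 32
within Event: stride at 2
24 + 2 = 26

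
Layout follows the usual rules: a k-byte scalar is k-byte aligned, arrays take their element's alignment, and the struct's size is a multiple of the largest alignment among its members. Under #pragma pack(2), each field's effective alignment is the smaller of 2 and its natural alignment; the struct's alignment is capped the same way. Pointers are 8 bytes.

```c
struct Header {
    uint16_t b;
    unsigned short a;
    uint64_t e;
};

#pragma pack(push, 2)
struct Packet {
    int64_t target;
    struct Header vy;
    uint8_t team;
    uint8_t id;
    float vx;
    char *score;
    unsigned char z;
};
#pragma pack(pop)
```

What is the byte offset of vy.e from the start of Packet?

16

Header: 0..2  b  (2B, 2-aligned); 2..4  a  (2B, 2-aligned); 4..8  -- padding (4B); 8..16  e  (8B, 8-aligned); sizeof = 16, alignof = 8
0..8  target  (8B, 2-aligned)
8..24  vy  (16B, 2-aligned)
within Header: e at 8
8 + 8 = 16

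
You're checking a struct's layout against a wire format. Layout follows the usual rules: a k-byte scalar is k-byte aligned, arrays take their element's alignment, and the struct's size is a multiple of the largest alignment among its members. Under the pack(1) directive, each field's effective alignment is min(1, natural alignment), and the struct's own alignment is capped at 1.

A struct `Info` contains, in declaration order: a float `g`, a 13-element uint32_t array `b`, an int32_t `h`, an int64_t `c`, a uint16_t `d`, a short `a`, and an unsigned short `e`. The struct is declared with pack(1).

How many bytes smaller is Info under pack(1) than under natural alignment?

6

natural layout:
  g at 0 (size 4, align 4) → ends 4
  b at 4 (size 52, align 4) → ends 56
  h at 56 (size 4, align 4) → ends 60
  pad 4 to align 8 for c
  c at 64 (size 8, align 8) → ends 72
  d at 72 (size 2, align 2) → ends 74
  a at 74 (size 2, align 2) → ends 76
  e at 76 (size 2, align 2) → ends 78
  tail pad 2 to reach multiple of 8
  total 80 bytes, alignment 8
packed(1) layout:
  g at 0 (size 4, align 1) → ends 4
  b at 4 (size 52, align 1) → ends 56
  h at 56 (size 4, align 1) → ends 60
  c at 60 (size 8, align 1) → ends 68
  d at 68 (size 2, align 1) → ends 70
  a at 70 (size 2, align 1) → ends 72
  e at 72 (size 2, align 1) → ends 74
  total 74 bytes, alignment 1
80 − 74 = 6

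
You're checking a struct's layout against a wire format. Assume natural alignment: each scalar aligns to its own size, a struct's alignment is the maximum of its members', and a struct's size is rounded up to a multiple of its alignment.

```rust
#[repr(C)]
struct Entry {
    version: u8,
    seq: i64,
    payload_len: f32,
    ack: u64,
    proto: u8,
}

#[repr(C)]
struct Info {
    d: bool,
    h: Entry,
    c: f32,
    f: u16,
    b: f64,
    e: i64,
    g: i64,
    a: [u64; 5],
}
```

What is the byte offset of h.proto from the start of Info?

Entry: version at 0 (size 1, align 1) → ends 1; pad 7 to align 8 for seq; seq at 8 (size 8, align 8) → ends 16; payload_len at 16 (size 4, align 4) → ends 20; pad 4 to align 8 for ack; ack at 24 (size 8, align 8) → ends 32; proto at 32 (size 1, align 1) → ends 33; tail pad 7 to reach multiple of 8; total 40 bytes, alignment 8
d at 0 (size 1, align 1) → ends 1
pad 7 to align 8 for h
h at 8 (size 40, align 8) → ends 48
within Entry: proto at 32
8 + 32 = 40

40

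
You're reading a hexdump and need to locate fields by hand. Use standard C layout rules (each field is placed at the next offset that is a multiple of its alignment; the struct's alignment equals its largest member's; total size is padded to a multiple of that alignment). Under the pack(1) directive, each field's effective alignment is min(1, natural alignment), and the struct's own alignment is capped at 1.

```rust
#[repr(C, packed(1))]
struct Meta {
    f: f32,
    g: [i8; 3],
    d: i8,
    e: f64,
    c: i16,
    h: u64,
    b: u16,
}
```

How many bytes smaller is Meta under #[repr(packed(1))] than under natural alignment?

12

natural layout:
  @0: f [4B, align 4] → 4
  @4: g [3B, align 1] → 7
  @7: d [1B, align 1] → 8
  @8: e [8B, align 8] → 16
  @16: c [2B, align 2] → 18
  +6 pad (align 8)
  @24: h [8B, align 8] → 32
  @32: b [2B, align 2] → 34
  +6 tail pad (align 8)
  size 40, align 8
packed(1) layout:
  @0: f [4B, align 1] → 4
  @4: g [3B, align 1] → 7
  @7: d [1B, align 1] → 8
  @8: e [8B, align 1] → 16
  @16: c [2B, align 1] → 18
  @18: h [8B, align 1] → 26
  @26: b [2B, align 1] → 28
  size 28, align 1
40 − 28 = 12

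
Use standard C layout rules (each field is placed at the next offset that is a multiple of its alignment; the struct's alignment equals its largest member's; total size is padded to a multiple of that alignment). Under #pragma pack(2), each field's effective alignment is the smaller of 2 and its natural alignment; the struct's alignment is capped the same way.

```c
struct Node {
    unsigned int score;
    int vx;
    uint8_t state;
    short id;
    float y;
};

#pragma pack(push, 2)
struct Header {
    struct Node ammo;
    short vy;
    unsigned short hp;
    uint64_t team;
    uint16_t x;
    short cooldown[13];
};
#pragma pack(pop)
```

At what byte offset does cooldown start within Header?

30

Node: score at 0 (size 4, align 4) → ends 4; vx at 4 (size 4, align 4) → ends 8; state at 8 (size 1, align 1) → ends 9; pad 1 to align 2 for id; id at 10 (size 2, align 2) → ends 12; y at 12 (size 4, align 4) → ends 16; total 16 bytes, alignment 4
ammo at 0 (size 16, align 2) → ends 16
vy at 16 (size 2, align 2) → ends 18
hp at 18 (size 2, align 2) → ends 20
team at 20 (size 8, align 2) → ends 28
x at 28 (size 2, align 2) → ends 30
cooldown at 30 (size 26, align 2) → ends 56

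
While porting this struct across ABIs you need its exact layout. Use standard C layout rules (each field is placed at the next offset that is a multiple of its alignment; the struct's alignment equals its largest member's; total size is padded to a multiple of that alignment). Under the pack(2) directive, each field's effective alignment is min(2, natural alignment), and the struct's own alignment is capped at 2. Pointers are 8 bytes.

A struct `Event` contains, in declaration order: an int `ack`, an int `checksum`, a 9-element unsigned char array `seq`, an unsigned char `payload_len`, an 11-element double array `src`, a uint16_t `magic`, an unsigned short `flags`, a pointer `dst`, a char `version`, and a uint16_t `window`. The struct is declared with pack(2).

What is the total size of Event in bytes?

122 bytes

ack at 0 (size 4, align 2) → ends 4
checksum at 4 (size 4, align 2) → ends 8
seq at 8 (size 9, align 1) → ends 17
payload_len at 17 (size 1, align 1) → ends 18
src at 18 (size 88, align 2) → ends 106
magic at 106 (size 2, align 2) → ends 108
flags at 108 (size 2, align 2) → ends 110
dst at 110 (size 8, align 2) → ends 118
version at 118 (size 1, align 1) → ends 119
pad 1 to align 2 for window
window at 120 (size 2, align 2) → ends 122
total 122 bytes, alignment 2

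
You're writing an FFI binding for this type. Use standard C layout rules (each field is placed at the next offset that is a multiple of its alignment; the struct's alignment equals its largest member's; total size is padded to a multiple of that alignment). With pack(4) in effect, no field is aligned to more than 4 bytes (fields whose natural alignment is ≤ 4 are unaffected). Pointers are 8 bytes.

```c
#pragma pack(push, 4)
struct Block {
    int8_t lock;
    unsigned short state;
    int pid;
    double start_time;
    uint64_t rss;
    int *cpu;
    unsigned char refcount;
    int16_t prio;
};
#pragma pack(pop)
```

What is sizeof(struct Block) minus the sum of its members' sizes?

2

0..1  lock  (1B, 1-aligned)
1..2  -- padding (1B)
2..4  state  (2B, 2-aligned)
4..8  pid  (4B, 4-aligned)
8..16  start_time  (8B, 4-aligned)
16..24  rss  (8B, 4-aligned)
24..32  cpu  (8B, 4-aligned)
32..33  refcount  (1B, 1-aligned)
33..34  -- padding (1B)
34..36  prio  (2B, 2-aligned)
sizeof = 36, alignof = 4
data bytes 34, size 36 → padding 2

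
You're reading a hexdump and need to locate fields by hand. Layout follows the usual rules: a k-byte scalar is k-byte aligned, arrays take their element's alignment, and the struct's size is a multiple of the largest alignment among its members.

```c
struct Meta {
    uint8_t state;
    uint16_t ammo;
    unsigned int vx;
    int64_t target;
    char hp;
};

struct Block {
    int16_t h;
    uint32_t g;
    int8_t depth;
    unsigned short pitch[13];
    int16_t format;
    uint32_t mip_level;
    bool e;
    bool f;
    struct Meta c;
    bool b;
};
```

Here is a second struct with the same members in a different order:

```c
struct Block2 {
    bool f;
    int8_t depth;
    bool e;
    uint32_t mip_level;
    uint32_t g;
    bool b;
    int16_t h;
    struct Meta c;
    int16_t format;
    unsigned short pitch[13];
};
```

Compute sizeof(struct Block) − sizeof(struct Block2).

Meta: state at 0 (size 1, align 1) → ends 1; pad 1 to align 2 for ammo; ammo at 2 (size 2, align 2) → ends 4; vx at 4 (size 4, align 4) → ends 8; target at 8 (size 8, align 8) → ends 16; hp at 16 (size 1, align 1) → ends 17; tail pad 7 to reach multiple of 8; total 24 bytes, alignment 8
h at 0 (size 2, align 2) → ends 2
pad 2 to align 4 for g
g at 4 (size 4, align 4) → ends 8
depth at 8 (size 1, align 1) → ends 9
pad 1 to align 2 for pitch
pitch at 10 (size 26, align 2) → ends 36
format at 36 (size 2, align 2) → ends 38
pad 2 to align 4 for mip_level
mip_level at 40 (size 4, align 4) → ends 44
e at 44 (size 1, align 1) → ends 45
f at 45 (size 1, align 1) → ends 46
pad 2 to align 8 for c
c at 48 (size 24, align 8) → ends 72
b at 72 (size 1, align 1) → ends 73
tail pad 7 to reach multiple of 8
total 80 bytes, alignment 8
— Block2 —
f at 0 (size 1, align 1) → ends 1
depth at 1 (size 1, align 1) → ends 2
e at 2 (size 1, align 1) → ends 3
pad 1 to align 4 for mip_level
mip_level at 4 (size 4, align 4) → ends 8
g at 8 (size 4, align 4) → ends 12
b at 12 (size 1, align 1) → ends 13
pad 1 to align 2 for h
h at 14 (size 2, align 2) → ends 16
c at 16 (size 24, align 8) → ends 40
format at 40 (size 2, align 2) → ends 42
pitch at 42 (size 26, align 2) → ends 68
tail pad 4 to reach multiple of 8
total 72 bytes, alignment 8
80 − 72 = 8

8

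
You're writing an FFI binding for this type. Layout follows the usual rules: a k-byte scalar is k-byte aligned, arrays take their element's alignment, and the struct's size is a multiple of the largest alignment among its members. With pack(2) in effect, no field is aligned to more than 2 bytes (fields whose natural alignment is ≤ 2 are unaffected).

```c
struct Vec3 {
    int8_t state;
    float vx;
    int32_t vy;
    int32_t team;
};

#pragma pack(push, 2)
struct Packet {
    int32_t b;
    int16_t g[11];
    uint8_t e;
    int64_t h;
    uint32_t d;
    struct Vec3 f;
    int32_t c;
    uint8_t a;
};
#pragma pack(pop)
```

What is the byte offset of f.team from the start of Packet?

52

Vec3: 0..1  state  (1B, 1-aligned); 1..4  -- padding (3B); 4..8  vx  (4B, 4-aligned); 8..12  vy  (4B, 4-aligned); 12..16  team  (4B, 4-aligned); sizeof = 16, alignof = 4
0..4  b  (4B, 2-aligned)
4..26  g  (22B, 2-aligned)
26..27  e  (1B, 1-aligned)
27..28  -- padding (1B)
28..36  h  (8B, 2-aligned)
36..40  d  (4B, 2-aligned)
40..56  f  (16B, 2-aligned)
within Vec3: team at 12
40 + 12 = 52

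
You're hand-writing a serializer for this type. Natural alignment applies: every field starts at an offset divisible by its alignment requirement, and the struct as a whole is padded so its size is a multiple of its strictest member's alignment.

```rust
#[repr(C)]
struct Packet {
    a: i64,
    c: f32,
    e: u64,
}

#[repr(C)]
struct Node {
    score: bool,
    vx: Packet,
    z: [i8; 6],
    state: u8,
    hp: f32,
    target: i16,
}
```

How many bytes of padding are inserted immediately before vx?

Packet: @0: a [8B, align 8] → 8; @8: c [4B, align 4] → 12; +4 pad (align 8); @16: e [8B, align 8] → 24; size 24, align 8
@0: score [1B, align 1] → 1
+7 pad (align 8)
@8: vx [24B, align 8] → 32

7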